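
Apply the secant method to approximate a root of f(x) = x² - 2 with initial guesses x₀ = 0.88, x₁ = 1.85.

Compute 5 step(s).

f(x) = x² - 2
x₀ = 0.88, x₁ = 1.85

Secant formula: x_{n+1} = x_n - f(x_n)(x_n - x_{n-1})/(f(x_n) - f(x_{n-1}))

Iteration 1:
  f(0.880000) = -1.225600
  f(1.850000) = 1.422500
  x_2 = 1.850000 - 1.422500×(1.850000 - 0.880000)/(1.422500 - (-1.225600))
       = 1.328938
Iteration 2:
  f(1.850000) = 1.422500
  f(1.328938) = -0.233925
  x_3 = 1.328938 - (-0.233925)×(1.328938 - 1.850000)/(-0.233925 - 1.422500)
       = 1.402523
Iteration 3:
  f(1.328938) = -0.233925
  f(1.402523) = -0.032928
  x_4 = 1.402523 - (-0.032928)×(1.402523 - 1.328938)/(-0.032928 - (-0.233925))
       = 1.414579
Iteration 4:
  f(1.402523) = -0.032928
  f(1.414579) = 0.001032
  x_5 = 1.414579 - 0.001032×(1.414579 - 1.402523)/(0.001032 - (-0.032928))
       = 1.414212
Iteration 5:
  f(1.414579) = 0.001032
  f(1.414212) = -0.000004
  x_6 = 1.414212 - (-0.000004)×(1.414212 - 1.414579)/(-0.000004 - 0.001032)
       = 1.414214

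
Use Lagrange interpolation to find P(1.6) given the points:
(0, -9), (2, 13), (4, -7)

Lagrange interpolation formula:
P(x) = Σ yᵢ × Lᵢ(x)
where Lᵢ(x) = Π_{j≠i} (x - xⱼ)/(xᵢ - xⱼ)

L_0(1.6) = (1.6 - 2)/(0 - 2) × (1.6 - 4)/(0 - 4) = 0.120000
L_1(1.6) = (1.6 - 0)/(2 - 0) × (1.6 - 4)/(2 - 4) = 0.960000
L_2(1.6) = (1.6 - 0)/(4 - 0) × (1.6 - 2)/(4 - 2) = -0.080000

P(1.6) = (-9)×L_0(1.6) + 13×L_1(1.6) + (-7)×L_2(1.6)
P(1.6) = 11.960000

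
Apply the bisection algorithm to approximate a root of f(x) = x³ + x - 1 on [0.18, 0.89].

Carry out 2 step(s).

f(x) = x³ + x - 1
Initial interval: [0.18, 0.89]

Iteration 1:
  c_1 = (0.180000 + 0.890000)/2 = 0.535000
  f(c_1) = f(0.535000) = -0.311870
  f(a) × f(c) ≥ 0, new interval: [0.535000, 0.890000]
Iteration 2:
  c_2 = (0.535000 + 0.890000)/2 = 0.712500
  f(c_2) = f(0.712500) = 0.074205
  f(a) × f(c) < 0, new interval: [0.535000, 0.712500]

After 2 iteration(s), the approximation is c_2 = 0.712500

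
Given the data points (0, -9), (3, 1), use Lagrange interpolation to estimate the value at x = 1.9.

Lagrange interpolation formula:
P(x) = Σ yᵢ × Lᵢ(x)
where Lᵢ(x) = Π_{j≠i} (x - xⱼ)/(xᵢ - xⱼ)

L_0(1.9) = (1.9 - 3)/(0 - 3) = 0.366667
L_1(1.9) = (1.9 - 0)/(3 - 0) = 0.633333

P(1.9) = (-9)×L_0(1.9) + 1×L_1(1.9)
P(1.9) = -2.666667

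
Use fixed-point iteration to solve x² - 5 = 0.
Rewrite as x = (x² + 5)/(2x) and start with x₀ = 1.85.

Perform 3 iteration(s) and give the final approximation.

Equation: x² - 5 = 0
Fixed-point form: x = (x² + 5)/(2x)
x₀ = 1.85

x_1 = g(1.850000) = 2.276351
x_2 = g(2.276351) = 2.236424
x_3 = g(2.236424) = 2.236068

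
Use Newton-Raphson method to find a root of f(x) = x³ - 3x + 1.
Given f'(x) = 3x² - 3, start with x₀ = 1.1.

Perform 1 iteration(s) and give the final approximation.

f(x) = x³ - 3x + 1
f'(x) = 3x² - 3
x₀ = 1.1

Newton-Raphson formula: x_{n+1} = x_n - f(x_n)/f'(x_n)

Iteration 1:
  f(1.100000) = -0.969000
  f'(1.100000) = 0.630000
  x_1 = 1.100000 - (-0.969000)/0.630000 = 2.638095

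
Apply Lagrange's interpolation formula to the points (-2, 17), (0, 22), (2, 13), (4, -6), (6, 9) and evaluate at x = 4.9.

Lagrange interpolation formula:
P(x) = Σ yᵢ × Lᵢ(x)
where Lᵢ(x) = Π_{j≠i} (x - xⱼ)/(xᵢ - xⱼ)

L_0(4.9) = (4.9 - 0)/(-2 - 0) × (4.9 - 2)/(-2 - 2) × (4.9 - 4)/(-2 - 4) × (4.9 - 6)/(-2 - 6) = -0.036635
L_1(4.9) = (4.9 - (-2))/(0 - (-2)) × (4.9 - 2)/(0 - 2) × (4.9 - 4)/(0 - 4) × (4.9 - 6)/(0 - 6) = 0.206353
L_2(4.9) = (4.9 - (-2))/(2 - (-2)) × (4.9 - 0)/(2 - 0) × (4.9 - 4)/(2 - 4) × (4.9 - 6)/(2 - 6) = -0.522998
L_3(4.9) = (4.9 - (-2))/(4 - (-2)) × (4.9 - 0)/(4 - 0) × (4.9 - 2)/(4 - 2) × (4.9 - 6)/(4 - 6) = 1.123478
L_4(4.9) = (4.9 - (-2))/(6 - (-2)) × (4.9 - 0)/(6 - 0) × (4.9 - 2)/(6 - 2) × (4.9 - 4)/(6 - 4) = 0.229802

P(4.9) = 17×L_0(4.9) + 22×L_1(4.9) + 13×L_2(4.9) + (-6)×L_3(4.9) + 9×L_4(4.9)
P(4.9) = -7.554656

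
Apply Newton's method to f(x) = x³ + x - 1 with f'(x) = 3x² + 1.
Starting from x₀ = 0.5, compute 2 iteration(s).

f(x) = x³ + x - 1
f'(x) = 3x² + 1
x₀ = 0.5

Newton-Raphson formula: x_{n+1} = x_n - f(x_n)/f'(x_n)

Iteration 1:
  f(0.500000) = -0.375000
  f'(0.500000) = 1.750000
  x_1 = 0.500000 - (-0.375000)/1.750000 = 0.714286
Iteration 2:
  f(0.714286) = 0.078717
  f'(0.714286) = 2.530612
  x_2 = 0.714286 - 0.078717/2.530612 = 0.683180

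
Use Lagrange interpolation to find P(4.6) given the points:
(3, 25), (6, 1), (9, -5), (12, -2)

Lagrange interpolation formula:
P(x) = Σ yᵢ × Lᵢ(x)
where Lᵢ(x) = Π_{j≠i} (x - xⱼ)/(xᵢ - xⱼ)

L_0(4.6) = (4.6 - 6)/(3 - 6) × (4.6 - 9)/(3 - 9) × (4.6 - 12)/(3 - 12) = 0.281383
L_1(4.6) = (4.6 - 3)/(6 - 3) × (4.6 - 9)/(6 - 9) × (4.6 - 12)/(6 - 12) = 0.964741
L_2(4.6) = (4.6 - 3)/(9 - 3) × (4.6 - 6)/(9 - 6) × (4.6 - 12)/(9 - 12) = -0.306963
L_3(4.6) = (4.6 - 3)/(12 - 3) × (4.6 - 6)/(12 - 6) × (4.6 - 9)/(12 - 9) = 0.060840

P(4.6) = 25×L_0(4.6) + 1×L_1(4.6) + (-5)×L_2(4.6) + (-2)×L_3(4.6)
P(4.6) = 9.412444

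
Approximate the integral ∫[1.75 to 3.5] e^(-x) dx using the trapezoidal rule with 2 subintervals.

f(x) = e^(-x)
a = 1.75, b = 3.5, n = 2
h = (b - a)/n = 0.875000

Trapezoidal rule: (h/2)[f(x₀) + 2f(x₁) + 2f(x₂) + ... + f(xₙ)]

x_0 = 1.7500, f(x_0) = 0.173774, coefficient = 1
x_1 = 2.6250, f(x_1) = 0.072440, coefficient = 2
x_2 = 3.5000, f(x_2) = 0.030197, coefficient = 1

I ≈ (0.875000/2) × 0.348851 = 0.152622
Exact value: 0.143577
Error: 0.009046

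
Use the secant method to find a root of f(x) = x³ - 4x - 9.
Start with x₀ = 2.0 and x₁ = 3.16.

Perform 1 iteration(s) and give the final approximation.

f(x) = x³ - 4x - 9
x₀ = 2.0, x₁ = 3.16

Secant formula: x_{n+1} = x_n - f(x_n)(x_n - x_{n-1})/(f(x_n) - f(x_{n-1}))

Iteration 1:
  f(2.000000) = -9.000000
  f(3.160000) = 9.914496
  x_2 = 3.160000 - 9.914496×(3.160000 - 2.000000)/(9.914496 - (-9.000000))
       = 2.551958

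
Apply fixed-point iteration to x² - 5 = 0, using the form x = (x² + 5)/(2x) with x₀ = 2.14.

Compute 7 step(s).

Equation: x² - 5 = 0
Fixed-point form: x = (x² + 5)/(2x)
x₀ = 2.14

x_1 = g(2.140000) = 2.238224
x_2 = g(2.238224) = 2.236069
x_3 = g(2.236069) = 2.236068
x_4 = g(2.236068) = 2.236068
x_5 = g(2.236068) = 2.236068
x_6 = g(2.236068) = 2.236068
x_7 = g(2.236068) = 2.236068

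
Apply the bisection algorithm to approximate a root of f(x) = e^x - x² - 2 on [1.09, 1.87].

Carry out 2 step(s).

f(x) = e^x - x² - 2
Initial interval: [1.09, 1.87]

Iteration 1:
  c_1 = (1.090000 + 1.870000)/2 = 1.480000
  f(c_1) = f(1.480000) = 0.202546
  f(a) × f(c) < 0, new interval: [1.090000, 1.480000]
Iteration 2:
  c_2 = (1.090000 + 1.480000)/2 = 1.285000
  f(c_2) = f(1.285000) = -0.036557
  f(a) × f(c) ≥ 0, new interval: [1.285000, 1.480000]

After 2 iteration(s), the approximation is c_2 = 1.285000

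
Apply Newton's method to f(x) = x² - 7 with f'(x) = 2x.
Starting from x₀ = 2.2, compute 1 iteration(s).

f(x) = x² - 7
f'(x) = 2x
x₀ = 2.2

Newton-Raphson formula: x_{n+1} = x_n - f(x_n)/f'(x_n)

Iteration 1:
  f(2.200000) = -2.160000
  f'(2.200000) = 4.400000
  x_1 = 2.200000 - (-2.160000)/4.400000 = 2.690909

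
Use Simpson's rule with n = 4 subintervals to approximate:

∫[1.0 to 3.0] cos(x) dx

f(x) = cos(x)
a = 1.0, b = 3.0, n = 4
h = (b - a)/n = 0.500000

Simpson's rule: (h/3)[f(x₀) + 4f(x₁) + 2f(x₂) + ... + f(xₙ)]

x_0 = 1.0000, f(x_0) = 0.540302, coefficient = 1
x_1 = 1.5000, f(x_1) = 0.070737, coefficient = 4
x_2 = 2.0000, f(x_2) = -0.416147, coefficient = 2
x_3 = 2.5000, f(x_3) = -0.801144, coefficient = 4
x_4 = 3.0000, f(x_4) = -0.989992, coefficient = 1

I ≈ (0.500000/3) × -4.203610 = -0.700602
Exact value: -0.700351
Error: 0.000251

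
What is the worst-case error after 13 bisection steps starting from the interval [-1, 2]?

Bisection error bound: |error| ≤ (b-a)/2^n
|error| ≤ (2 - (-1))/2^13 = 3/2^13
|error| ≤ 0.0003662109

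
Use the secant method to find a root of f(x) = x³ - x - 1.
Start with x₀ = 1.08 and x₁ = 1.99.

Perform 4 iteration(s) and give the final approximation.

f(x) = x³ - x - 1
x₀ = 1.08, x₁ = 1.99

Secant formula: x_{n+1} = x_n - f(x_n)(x_n - x_{n-1})/(f(x_n) - f(x_{n-1}))

Iteration 1:
  f(1.080000) = -0.820288
  f(1.990000) = 4.890599
  x_2 = 1.990000 - 4.890599×(1.990000 - 1.080000)/(4.890599 - (-0.820288))
       = 1.210709
Iteration 2:
  f(1.990000) = 4.890599
  f(1.210709) = -0.436033
  x_3 = 1.210709 - (-0.436033)×(1.210709 - 1.990000)/(-0.436033 - 4.890599)
       = 1.274501
Iteration 3:
  f(1.210709) = -0.436033
  f(1.274501) = -0.204263
  x_4 = 1.274501 - (-0.204263)×(1.274501 - 1.210709)/(-0.204263 - (-0.436033))
       = 1.330722
Iteration 4:
  f(1.274501) = -0.204263
  f(1.330722) = 0.025747
  x_5 = 1.330722 - 0.025747×(1.330722 - 1.274501)/(0.025747 - (-0.204263))
       = 1.324428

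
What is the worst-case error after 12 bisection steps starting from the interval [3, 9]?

Bisection error bound: |error| ≤ (b-a)/2^n
|error| ≤ (9 - 3)/2^12 = 6/2^12
|error| ≤ 0.0014648438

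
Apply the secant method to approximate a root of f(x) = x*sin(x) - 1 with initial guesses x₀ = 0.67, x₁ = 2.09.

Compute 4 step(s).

f(x) = x*sin(x) - 1
x₀ = 0.67, x₁ = 2.09

Secant formula: x_{n+1} = x_n - f(x_n)(x_n - x_{n-1})/(f(x_n) - f(x_{n-1}))

Iteration 1:
  f(0.670000) = -0.583939
  f(2.090000) = 0.814568
  x_2 = 2.090000 - 0.814568×(2.090000 - 0.670000)/(0.814568 - (-0.583939))
       = 1.262913
Iteration 2:
  f(2.090000) = 0.814568
  f(1.262913) = 0.203528
  x_3 = 1.262913 - 0.203528×(1.262913 - 2.090000)/(0.203528 - 0.814568)
       = 0.987424
Iteration 3:
  f(1.262913) = 0.203528
  f(0.987424) = -0.175886
  x_4 = 0.987424 - (-0.175886)×(0.987424 - 1.262913)/(-0.175886 - 0.203528)
       = 1.115134
Iteration 4:
  f(0.987424) = -0.175886
  f(1.115134) = 0.001356
  x_5 = 1.115134 - 0.001356×(1.115134 - 0.987424)/(0.001356 - (-0.175886))
       = 1.114157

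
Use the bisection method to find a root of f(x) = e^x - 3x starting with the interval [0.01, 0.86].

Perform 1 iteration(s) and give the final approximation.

f(x) = e^x - 3x
Initial interval: [0.01, 0.86]

Iteration 1:
  c_1 = (0.010000 + 0.860000)/2 = 0.435000
  f(c_1) = f(0.435000) = 0.239963
  f(a) × f(c) ≥ 0, new interval: [0.435000, 0.860000]

After 1 iteration(s), the approximation is c_1 = 0.435000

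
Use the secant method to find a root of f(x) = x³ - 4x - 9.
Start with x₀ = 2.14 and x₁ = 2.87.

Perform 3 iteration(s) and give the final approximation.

f(x) = x³ - 4x - 9
x₀ = 2.14, x₁ = 2.87

Secant formula: x_{n+1} = x_n - f(x_n)(x_n - x_{n-1})/(f(x_n) - f(x_{n-1}))

Iteration 1:
  f(2.140000) = -7.759656
  f(2.870000) = 3.159903
  x_2 = 2.870000 - 3.159903×(2.870000 - 2.140000)/(3.159903 - (-7.759656))
       = 2.658753
Iteration 2:
  f(2.870000) = 3.159903
  f(2.658753) = -0.840381
  x_3 = 2.658753 - (-0.840381)×(2.658753 - 2.870000)/(-0.840381 - 3.159903)
       = 2.703131
Iteration 3:
  f(2.658753) = -0.840381
  f(2.703131) = -0.060961
  x_4 = 2.703131 - (-0.060961)×(2.703131 - 2.658753)/(-0.060961 - (-0.840381))
       = 2.706603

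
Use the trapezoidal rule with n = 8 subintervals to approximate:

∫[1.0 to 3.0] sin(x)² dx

f(x) = sin(x)²
a = 1.0, b = 3.0, n = 8
h = (b - a)/n = 0.250000

Trapezoidal rule: (h/2)[f(x₀) + 2f(x₁) + 2f(x₂) + ... + f(xₙ)]

x_0 = 1.0000, f(x_0) = 0.708073, coefficient = 1
x_1 = 1.2500, f(x_1) = 0.900572, coefficient = 2
x_2 = 1.5000, f(x_2) = 0.994996, coefficient = 2
x_3 = 1.7500, f(x_3) = 0.968228, coefficient = 2
x_4 = 2.0000, f(x_4) = 0.826822, coefficient = 2
x_5 = 2.2500, f(x_5) = 0.605398, coefficient = 2
x_6 = 2.5000, f(x_6) = 0.358169, coefficient = 2
x_7 = 2.7500, f(x_7) = 0.145665, coefficient = 2
x_8 = 3.0000, f(x_8) = 0.019915, coefficient = 1

I ≈ (0.250000/2) × 10.327689 = 1.290961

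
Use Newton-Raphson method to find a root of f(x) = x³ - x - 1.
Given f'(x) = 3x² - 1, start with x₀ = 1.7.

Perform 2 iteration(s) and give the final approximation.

f(x) = x³ - x - 1
f'(x) = 3x² - 1
x₀ = 1.7

Newton-Raphson formula: x_{n+1} = x_n - f(x_n)/f'(x_n)

Iteration 1:
  f(1.700000) = 2.213000
  f'(1.700000) = 7.670000
  x_1 = 1.700000 - 2.213000/7.670000 = 1.411473
Iteration 2:
  f(1.411473) = 0.400544
  f'(1.411473) = 4.976770
  x_2 = 1.411473 - 0.400544/4.976770 = 1.330991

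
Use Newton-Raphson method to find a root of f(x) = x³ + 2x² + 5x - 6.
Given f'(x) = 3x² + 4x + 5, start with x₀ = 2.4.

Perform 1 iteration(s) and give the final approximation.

f(x) = x³ + 2x² + 5x - 6
f'(x) = 3x² + 4x + 5
x₀ = 2.4

Newton-Raphson formula: x_{n+1} = x_n - f(x_n)/f'(x_n)

Iteration 1:
  f(2.400000) = 31.344000
  f'(2.400000) = 31.880000
  x_1 = 2.400000 - 31.344000/31.880000 = 1.416813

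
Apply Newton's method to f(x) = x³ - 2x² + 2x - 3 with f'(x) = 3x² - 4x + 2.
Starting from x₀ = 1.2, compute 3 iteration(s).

f(x) = x³ - 2x² + 2x - 3
f'(x) = 3x² - 4x + 2
x₀ = 1.2

Newton-Raphson formula: x_{n+1} = x_n - f(x_n)/f'(x_n)

Iteration 1:
  f(1.200000) = -1.752000
  f'(1.200000) = 1.520000
  x_1 = 1.200000 - (-1.752000)/1.520000 = 2.352632
Iteration 2:
  f(2.352632) = 3.657035
  f'(2.352632) = 9.194100
  x_2 = 2.352632 - 3.657035/9.194100 = 1.954873
Iteration 3:
  f(1.954873) = 0.737290
  f'(1.954873) = 5.645091
  x_3 = 1.954873 - 0.737290/5.645091 = 1.824265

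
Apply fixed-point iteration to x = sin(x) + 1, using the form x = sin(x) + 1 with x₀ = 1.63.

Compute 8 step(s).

Equation: x = sin(x) + 1
Fixed-point form: x = sin(x) + 1
x₀ = 1.63

x_1 = g(1.630000) = 1.998248
x_2 = g(1.998248) = 1.910025
x_3 = g(1.910025) = 1.943012
x_4 = g(1.943012) = 1.931524
x_5 = g(1.931524) = 1.935640
x_6 = g(1.935640) = 1.934179
x_7 = g(1.934179) = 1.934700
x_8 = g(1.934700) = 1.934515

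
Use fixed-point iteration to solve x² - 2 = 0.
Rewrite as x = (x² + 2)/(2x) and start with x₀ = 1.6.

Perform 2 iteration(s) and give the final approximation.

Equation: x² - 2 = 0
Fixed-point form: x = (x² + 2)/(2x)
x₀ = 1.6

x_1 = g(1.600000) = 1.425000
x_2 = g(1.425000) = 1.414254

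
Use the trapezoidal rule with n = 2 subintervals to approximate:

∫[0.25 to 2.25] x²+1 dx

f(x) = x²+1
a = 0.25, b = 2.25, n = 2
h = (b - a)/n = 1.000000

Trapezoidal rule: (h/2)[f(x₀) + 2f(x₁) + 2f(x₂) + ... + f(xₙ)]

x_0 = 0.2500, f(x_0) = 1.062500, coefficient = 1
x_1 = 1.2500, f(x_1) = 2.562500, coefficient = 2
x_2 = 2.2500, f(x_2) = 6.062500, coefficient = 1

I ≈ (1.000000/2) × 12.250000 = 6.125000
Exact value: 5.791667
Error: 0.333333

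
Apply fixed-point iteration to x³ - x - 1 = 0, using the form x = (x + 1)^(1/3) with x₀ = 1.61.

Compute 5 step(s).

Equation: x³ - x - 1 = 0
Fixed-point form: x = (x + 1)^(1/3)
x₀ = 1.61

x_1 = g(1.610000) = 1.376830
x_2 = g(1.376830) = 1.334543
x_3 = g(1.334543) = 1.326582
x_4 = g(1.326582) = 1.325072
x_5 = g(1.325072) = 1.324785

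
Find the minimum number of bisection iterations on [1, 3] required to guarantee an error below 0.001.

We need (b-a)/2^n ≤ 0.001
(3 - 1)/2^n ≤ 0.001
2/2^n ≤ 0.001
2^n ≥ 2000
n ≥ log₂(2000) = 10.97
n ≥ 11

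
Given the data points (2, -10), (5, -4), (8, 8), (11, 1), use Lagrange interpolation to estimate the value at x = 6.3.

Lagrange interpolation formula:
P(x) = Σ yᵢ × Lᵢ(x)
where Lᵢ(x) = Π_{j≠i} (x - xⱼ)/(xᵢ - xⱼ)

L_0(6.3) = (6.3 - 5)/(2 - 5) × (6.3 - 8)/(2 - 8) × (6.3 - 11)/(2 - 11) = -0.064117
L_1(6.3) = (6.3 - 2)/(5 - 2) × (6.3 - 8)/(5 - 8) × (6.3 - 11)/(5 - 11) = 0.636241
L_2(6.3) = (6.3 - 2)/(8 - 2) × (6.3 - 5)/(8 - 5) × (6.3 - 11)/(8 - 11) = 0.486537
L_3(6.3) = (6.3 - 2)/(11 - 2) × (6.3 - 5)/(11 - 5) × (6.3 - 8)/(11 - 8) = -0.058660

P(6.3) = (-10)×L_0(6.3) + (-4)×L_1(6.3) + 8×L_2(6.3) + 1×L_3(6.3)
P(6.3) = 1.929846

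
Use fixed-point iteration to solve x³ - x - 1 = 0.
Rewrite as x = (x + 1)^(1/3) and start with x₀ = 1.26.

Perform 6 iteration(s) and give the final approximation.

Equation: x³ - x - 1 = 0
Fixed-point form: x = (x + 1)^(1/3)
x₀ = 1.26

x_1 = g(1.260000) = 1.312309
x_2 = g(1.312309) = 1.322357
x_3 = g(1.322357) = 1.324269
x_4 = g(1.324269) = 1.324633
x_5 = g(1.324633) = 1.324702
x_6 = g(1.324702) = 1.324715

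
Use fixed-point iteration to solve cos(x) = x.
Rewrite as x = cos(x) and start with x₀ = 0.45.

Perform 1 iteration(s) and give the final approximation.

Equation: cos(x) = x
Fixed-point form: x = cos(x)
x₀ = 0.45

x_1 = g(0.450000) = 0.900447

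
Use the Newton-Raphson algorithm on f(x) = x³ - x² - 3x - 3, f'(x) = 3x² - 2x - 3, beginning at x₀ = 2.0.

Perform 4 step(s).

f(x) = x³ - x² - 3x - 3
f'(x) = 3x² - 2x - 3
x₀ = 2.0

Newton-Raphson formula: x_{n+1} = x_n - f(x_n)/f'(x_n)

Iteration 1:
  f(2.000000) = -5.000000
  f'(2.000000) = 5.000000
  x_1 = 2.000000 - (-5.000000)/5.000000 = 3.000000
Iteration 2:
  f(3.000000) = 6.000000
  f'(3.000000) = 18.000000
  x_2 = 3.000000 - 6.000000/18.000000 = 2.666667
Iteration 3:
  f(2.666667) = 0.851852
  f'(2.666667) = 13.000000
  x_3 = 2.666667 - 0.851852/13.000000 = 2.601140
Iteration 4:
  f(2.601140) = 0.029775
  f'(2.601140) = 12.095502
  x_4 = 2.601140 - 0.029775/12.095502 = 2.598678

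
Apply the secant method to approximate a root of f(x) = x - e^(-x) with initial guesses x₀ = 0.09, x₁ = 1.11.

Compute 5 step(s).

f(x) = x - e^(-x)
x₀ = 0.09, x₁ = 1.11

Secant formula: x_{n+1} = x_n - f(x_n)(x_n - x_{n-1})/(f(x_n) - f(x_{n-1}))

Iteration 1:
  f(0.090000) = -0.823931
  f(1.110000) = 0.780441
  x_2 = 1.110000 - 0.780441×(1.110000 - 0.090000)/(0.780441 - (-0.823931))
       = 0.613825
Iteration 2:
  f(1.110000) = 0.780441
  f(0.613825) = 0.072548
  x_3 = 0.613825 - 0.072548×(0.613825 - 1.110000)/(0.072548 - 0.780441)
       = 0.562974
Iteration 3:
  f(0.613825) = 0.072548
  f(0.562974) = -0.006538
  x_4 = 0.562974 - (-0.006538)×(0.562974 - 0.613825)/(-0.006538 - 0.072548)
       = 0.567178
Iteration 4:
  f(0.562974) = -0.006538
  f(0.567178) = 0.000055
  x_5 = 0.567178 - 0.000055×(0.567178 - 0.562974)/(0.000055 - (-0.006538))
       = 0.567143
Iteration 5:
  f(0.567178) = 0.000055
  f(0.567143) = 0.000000
  x_6 = 0.567143 - 0.000000×(0.567143 - 0.567178)/(0.000000 - 0.000055)
       = 0.567143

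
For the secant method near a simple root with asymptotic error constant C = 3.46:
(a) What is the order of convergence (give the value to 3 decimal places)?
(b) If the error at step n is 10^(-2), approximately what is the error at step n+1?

(a) Secant method has superlinear convergence with order φ = (1+√5)/2 ≈ 1.618.
    This means |e_{n+1}| ≈ C|e_n|^1.618.

(b) With |e_n| = 10^(-2) and C = 3.46:
    |e_{n+1}| ≈ 3.46 × (10^(-2))^1.618 = 3.46 × 10^(-3.24)

(a) ≈ 1.618 (golden ratio); (b) |e_{n+1}| ≈ 2.009e-03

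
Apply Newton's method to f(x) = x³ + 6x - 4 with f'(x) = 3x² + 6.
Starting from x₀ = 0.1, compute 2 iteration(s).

f(x) = x³ + 6x - 4
f'(x) = 3x² + 6
x₀ = 0.1

Newton-Raphson formula: x_{n+1} = x_n - f(x_n)/f'(x_n)

Iteration 1:
  f(0.100000) = -3.399000
  f'(0.100000) = 6.030000
  x_1 = 0.100000 - (-3.399000)/6.030000 = 0.663682
Iteration 2:
  f(0.663682) = 0.274424
  f'(0.663682) = 7.321420
  x_2 = 0.663682 - 0.274424/7.321420 = 0.626199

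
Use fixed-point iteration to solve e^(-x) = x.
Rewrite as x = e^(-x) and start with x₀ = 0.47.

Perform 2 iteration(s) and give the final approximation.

Equation: e^(-x) = x
Fixed-point form: x = e^(-x)
x₀ = 0.47

x_1 = g(0.470000) = 0.625002
x_2 = g(0.625002) = 0.535260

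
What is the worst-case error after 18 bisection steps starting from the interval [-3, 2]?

Bisection error bound: |error| ≤ (b-a)/2^n
|error| ≤ (2 - (-3))/2^18 = 5/2^18
|error| ≤ 0.0000190735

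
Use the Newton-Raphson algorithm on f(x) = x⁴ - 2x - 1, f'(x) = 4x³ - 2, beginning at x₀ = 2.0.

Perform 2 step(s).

f(x) = x⁴ - 2x - 1
f'(x) = 4x³ - 2
x₀ = 2.0

Newton-Raphson formula: x_{n+1} = x_n - f(x_n)/f'(x_n)

Iteration 1:
  f(2.000000) = 11.000000
  f'(2.000000) = 30.000000
  x_1 = 2.000000 - 11.000000/30.000000 = 1.633333
Iteration 2:
  f(1.633333) = 2.850372
  f'(1.633333) = 15.429481
  x_2 = 1.633333 - 2.850372/15.429481 = 1.448598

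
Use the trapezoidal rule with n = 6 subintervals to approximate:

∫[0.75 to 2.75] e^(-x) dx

f(x) = e^(-x)
a = 0.75, b = 2.75, n = 6
h = (b - a)/n = 0.333333

Trapezoidal rule: (h/2)[f(x₀) + 2f(x₁) + 2f(x₂) + ... + f(xₙ)]

x_0 = 0.7500, f(x_0) = 0.472367, coefficient = 1
x_1 = 1.0833, f(x_1) = 0.338465, coefficient = 2
x_2 = 1.4167, f(x_2) = 0.242521, coefficient = 2
x_3 = 1.7500, f(x_3) = 0.173774, coefficient = 2
x_4 = 2.0833, f(x_4) = 0.124514, coefficient = 2
x_5 = 2.4167, f(x_5) = 0.089219, coefficient = 2
x_6 = 2.7500, f(x_6) = 0.063928, coefficient = 1

I ≈ (0.333333/2) × 2.473281 = 0.412214
Exact value: 0.408439
Error: 0.003775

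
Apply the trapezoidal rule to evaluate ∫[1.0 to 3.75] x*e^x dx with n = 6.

f(x) = x*e^x
a = 1.0, b = 3.75, n = 6
h = (b - a)/n = 0.458333

Trapezoidal rule: (h/2)[f(x₀) + 2f(x₁) + 2f(x₂) + ... + f(xₙ)]

x_0 = 1.0000, f(x_0) = 2.718282, coefficient = 1
x_1 = 1.4583, f(x_1) = 6.269067, coefficient = 2
x_2 = 1.9167, f(x_2) = 13.029998, coefficient = 2
x_3 = 2.3750, f(x_3) = 25.533656, coefficient = 2
x_4 = 2.8333, f(x_4) = 48.172446, coefficient = 2
x_5 = 3.2917, f(x_5) = 88.505145, coefficient = 2
x_6 = 3.7500, f(x_6) = 159.454058, coefficient = 1

I ≈ (0.458333/2) × 525.192966 = 120.356721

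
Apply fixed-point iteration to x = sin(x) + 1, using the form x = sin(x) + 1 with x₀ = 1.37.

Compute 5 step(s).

Equation: x = sin(x) + 1
Fixed-point form: x = sin(x) + 1
x₀ = 1.37

x_1 = g(1.370000) = 1.979908
x_2 = g(1.979908) = 1.917475
x_3 = g(1.917475) = 1.940507
x_4 = g(1.940507) = 1.932432
x_5 = g(1.932432) = 1.935319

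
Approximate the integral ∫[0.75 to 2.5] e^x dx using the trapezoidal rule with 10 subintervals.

f(x) = e^x
a = 0.75, b = 2.5, n = 10
h = (b - a)/n = 0.175000

Trapezoidal rule: (h/2)[f(x₀) + 2f(x₁) + 2f(x₂) + ... + f(xₙ)]

x_0 = 0.7500, f(x_0) = 2.117000, coefficient = 1
x_1 = 0.9250, f(x_1) = 2.521868, coefficient = 2
x_2 = 1.1000, f(x_2) = 3.004166, coefficient = 2
x_3 = 1.2750, f(x_3) = 3.578701, coefficient = 2
x_4 = 1.4500, f(x_4) = 4.263115, coefficient = 2
x_5 = 1.6250, f(x_5) = 5.078419, coefficient = 2
x_6 = 1.8000, f(x_6) = 6.049647, coefficient = 2
x_7 = 1.9750, f(x_7) = 7.206620, coefficient = 2
x_8 = 2.1500, f(x_8) = 8.584858, coefficient = 2
x_9 = 2.3250, f(x_9) = 10.226680, coefficient = 2
x_10 = 2.5000, f(x_10) = 12.182494, coefficient = 1

I ≈ (0.175000/2) × 115.327644 = 10.091169
Exact value: 10.065494
Error: 0.025675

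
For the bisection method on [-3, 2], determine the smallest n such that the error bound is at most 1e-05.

We need (b-a)/2^n ≤ 1e-05
(2 - (-3))/2^n ≤ 1e-05
5/2^n ≤ 1e-05
2^n ≥ 500000
n ≥ log₂(500000) = 18.93
n ≥ 19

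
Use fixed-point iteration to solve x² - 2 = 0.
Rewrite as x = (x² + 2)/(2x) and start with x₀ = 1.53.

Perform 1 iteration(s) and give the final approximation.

Equation: x² - 2 = 0
Fixed-point form: x = (x² + 2)/(2x)
x₀ = 1.53

x_1 = g(1.530000) = 1.418595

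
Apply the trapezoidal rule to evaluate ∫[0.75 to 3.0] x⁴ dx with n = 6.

f(x) = x⁴
a = 0.75, b = 3.0, n = 6
h = (b - a)/n = 0.375000

Trapezoidal rule: (h/2)[f(x₀) + 2f(x₁) + 2f(x₂) + ... + f(xₙ)]

x_0 = 0.7500, f(x_0) = 0.316406, coefficient = 1
x_1 = 1.1250, f(x_1) = 1.601807, coefficient = 2
x_2 = 1.5000, f(x_2) = 5.062500, coefficient = 2
x_3 = 1.8750, f(x_3) = 12.359619, coefficient = 2
x_4 = 2.2500, f(x_4) = 25.628906, coefficient = 2
x_5 = 2.6250, f(x_5) = 47.480713, coefficient = 2
x_6 = 3.0000, f(x_6) = 81.000000, coefficient = 1

I ≈ (0.375000/2) × 265.583496 = 49.796906
Exact value: 48.552539
Error: 1.244366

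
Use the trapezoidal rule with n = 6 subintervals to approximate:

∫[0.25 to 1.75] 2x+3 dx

f(x) = 2x+3
a = 0.25, b = 1.75, n = 6
h = (b - a)/n = 0.250000

Trapezoidal rule: (h/2)[f(x₀) + 2f(x₁) + 2f(x₂) + ... + f(xₙ)]

x_0 = 0.2500, f(x_0) = 3.500000, coefficient = 1
x_1 = 0.5000, f(x_1) = 4.000000, coefficient = 2
x_2 = 0.7500, f(x_2) = 4.500000, coefficient = 2
x_3 = 1.0000, f(x_3) = 5.000000, coefficient = 2
x_4 = 1.2500, f(x_4) = 5.500000, coefficient = 2
x_5 = 1.5000, f(x_5) = 6.000000, coefficient = 2
x_6 = 1.7500, f(x_6) = 6.500000, coefficient = 1

I ≈ (0.250000/2) × 60.000000 = 7.500000
Exact value: 7.500000
Error: 0.000000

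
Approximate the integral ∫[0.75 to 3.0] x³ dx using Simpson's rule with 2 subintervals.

f(x) = x³
a = 0.75, b = 3.0, n = 2
h = (b - a)/n = 1.125000

Simpson's rule: (h/3)[f(x₀) + 4f(x₁) + 2f(x₂) + ... + f(xₙ)]

x_0 = 0.7500, f(x_0) = 0.421875, coefficient = 1
x_1 = 1.8750, f(x_1) = 6.591797, coefficient = 4
x_2 = 3.0000, f(x_2) = 27.000000, coefficient = 1

I ≈ (1.125000/3) × 53.789062 = 20.170898
Exact value: 20.170898
Error: 0.000000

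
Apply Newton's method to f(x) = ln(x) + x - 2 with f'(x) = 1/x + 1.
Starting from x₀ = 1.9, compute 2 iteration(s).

f(x) = ln(x) + x - 2
f'(x) = 1/x + 1
x₀ = 1.9

Newton-Raphson formula: x_{n+1} = x_n - f(x_n)/f'(x_n)

Iteration 1:
  f(1.900000) = 0.541854
  f'(1.900000) = 1.526316
  x_1 = 1.900000 - 0.541854/1.526316 = 1.544992
Iteration 2:
  f(1.544992) = -0.019989
  f'(1.544992) = 1.647252
  x_2 = 1.544992 - (-0.019989)/1.647252 = 1.557127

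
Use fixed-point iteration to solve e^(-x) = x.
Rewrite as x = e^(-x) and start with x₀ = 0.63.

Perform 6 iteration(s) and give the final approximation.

Equation: e^(-x) = x
Fixed-point form: x = e^(-x)
x₀ = 0.63

x_1 = g(0.630000) = 0.532592
x_2 = g(0.532592) = 0.587081
x_3 = g(0.587081) = 0.555948
x_4 = g(0.555948) = 0.573529
x_5 = g(0.573529) = 0.563533
x_6 = g(0.563533) = 0.569194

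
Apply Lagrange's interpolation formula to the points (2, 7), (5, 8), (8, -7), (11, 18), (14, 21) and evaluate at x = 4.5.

Lagrange interpolation formula:
P(x) = Σ yᵢ × Lᵢ(x)
where Lᵢ(x) = Π_{j≠i} (x - xⱼ)/(xᵢ - xⱼ)

L_0(4.5) = (4.5 - 5)/(2 - 5) × (4.5 - 8)/(2 - 8) × (4.5 - 11)/(2 - 11) × (4.5 - 14)/(2 - 14) = 0.055588
L_1(4.5) = (4.5 - 2)/(5 - 2) × (4.5 - 8)/(5 - 8) × (4.5 - 11)/(5 - 11) × (4.5 - 14)/(5 - 14) = 1.111754
L_2(4.5) = (4.5 - 2)/(8 - 2) × (4.5 - 5)/(8 - 5) × (4.5 - 11)/(8 - 11) × (4.5 - 14)/(8 - 14) = -0.238233
L_3(4.5) = (4.5 - 2)/(11 - 2) × (4.5 - 5)/(11 - 5) × (4.5 - 8)/(11 - 8) × (4.5 - 14)/(11 - 14) = 0.085520
L_4(4.5) = (4.5 - 2)/(14 - 2) × (4.5 - 5)/(14 - 5) × (4.5 - 8)/(14 - 8) × (4.5 - 11)/(14 - 11) = -0.014628

P(4.5) = 7×L_0(4.5) + 8×L_1(4.5) + (-7)×L_2(4.5) + 18×L_3(4.5) + 21×L_4(4.5)
P(4.5) = 12.182935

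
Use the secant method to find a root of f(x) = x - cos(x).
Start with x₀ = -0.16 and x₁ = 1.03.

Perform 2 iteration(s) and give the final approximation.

f(x) = x - cos(x)
x₀ = -0.16, x₁ = 1.03

Secant formula: x_{n+1} = x_n - f(x_n)(x_n - x_{n-1})/(f(x_n) - f(x_{n-1}))

Iteration 1:
  f(-0.160000) = -1.147227
  f(1.030000) = 0.515181
  x_2 = 1.030000 - 0.515181×(1.030000 - (-0.160000))/(0.515181 - (-1.147227))
       = 0.661218
Iteration 2:
  f(1.030000) = 0.515181
  f(0.661218) = -0.128026
  x_3 = 0.661218 - (-0.128026)×(0.661218 - 1.030000)/(-0.128026 - 0.515181)
       = 0.734622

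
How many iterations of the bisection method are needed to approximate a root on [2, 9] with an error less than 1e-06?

We need (b-a)/2^n ≤ 1e-06
(9 - 2)/2^n ≤ 1e-06
7/2^n ≤ 1e-06
2^n ≥ 7000000
n ≥ log₂(7000000) = 22.74
n ≥ 23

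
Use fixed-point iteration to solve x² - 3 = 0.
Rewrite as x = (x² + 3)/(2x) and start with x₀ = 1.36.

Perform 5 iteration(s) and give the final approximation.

Equation: x² - 3 = 0
Fixed-point form: x = (x² + 3)/(2x)
x₀ = 1.36

x_1 = g(1.360000) = 1.782941
x_2 = g(1.782941) = 1.732777
x_3 = g(1.732777) = 1.732051
x_4 = g(1.732051) = 1.732051
x_5 = g(1.732051) = 1.732051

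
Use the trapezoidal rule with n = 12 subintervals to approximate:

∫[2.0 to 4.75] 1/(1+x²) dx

f(x) = 1/(1+x²)
a = 2.0, b = 4.75, n = 12
h = (b - a)/n = 0.229167

Trapezoidal rule: (h/2)[f(x₀) + 2f(x₁) + 2f(x₂) + ... + f(xₙ)]

x_0 = 2.0000, f(x_0) = 0.200000, coefficient = 1
x_1 = 2.2292, f(x_1) = 0.167527, coefficient = 2
x_2 = 2.4583, f(x_2) = 0.141977, coefficient = 2
x_3 = 2.6875, f(x_3) = 0.121615, coefficient = 2
x_4 = 2.9167, f(x_4) = 0.105186, coefficient = 2
x_5 = 3.1458, f(x_5) = 0.091775, coefficient = 2
x_6 = 3.3750, f(x_6) = 0.080706, coefficient = 2
x_7 = 3.6042, f(x_7) = 0.071480, coefficient = 2
x_8 = 3.8333, f(x_8) = 0.063717, coefficient = 2
x_9 = 4.0625, f(x_9) = 0.057130, coefficient = 2
x_10 = 4.2917, f(x_10) = 0.051498, coefficient = 2
x_11 = 4.5208, f(x_11) = 0.046646, coefficient = 2
x_12 = 4.7500, f(x_12) = 0.042440, coefficient = 1

I ≈ (0.229167/2) × 2.240953 = 0.256776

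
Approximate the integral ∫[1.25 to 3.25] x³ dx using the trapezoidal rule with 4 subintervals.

f(x) = x³
a = 1.25, b = 3.25, n = 4
h = (b - a)/n = 0.500000

Trapezoidal rule: (h/2)[f(x₀) + 2f(x₁) + 2f(x₂) + ... + f(xₙ)]

x_0 = 1.2500, f(x_0) = 1.953125, coefficient = 1
x_1 = 1.7500, f(x_1) = 5.359375, coefficient = 2
x_2 = 2.2500, f(x_2) = 11.390625, coefficient = 2
x_3 = 2.7500, f(x_3) = 20.796875, coefficient = 2
x_4 = 3.2500, f(x_4) = 34.328125, coefficient = 1

I ≈ (0.500000/2) × 111.375000 = 27.843750
Exact value: 27.281250
Error: 0.562500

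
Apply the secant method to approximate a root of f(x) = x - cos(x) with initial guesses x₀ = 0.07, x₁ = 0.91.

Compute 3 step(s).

f(x) = x - cos(x)
x₀ = 0.07, x₁ = 0.91

Secant formula: x_{n+1} = x_n - f(x_n)(x_n - x_{n-1})/(f(x_n) - f(x_{n-1}))

Iteration 1:
  f(0.070000) = -0.927551
  f(0.910000) = 0.296254
  x_2 = 0.910000 - 0.296254×(0.910000 - 0.070000)/(0.296254 - (-0.927551))
       = 0.706656
Iteration 2:
  f(0.910000) = 0.296254
  f(0.706656) = -0.053882
  x_3 = 0.706656 - (-0.053882)×(0.706656 - 0.910000)/(-0.053882 - 0.296254)
       = 0.737948
Iteration 3:
  f(0.706656) = -0.053882
  f(0.737948) = -0.001903
  x_4 = 0.737948 - (-0.001903)×(0.737948 - 0.706656)/(-0.001903 - (-0.053882))
       = 0.739093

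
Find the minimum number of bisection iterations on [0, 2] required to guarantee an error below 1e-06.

We need (b-a)/2^n ≤ 1e-06
(2 - 0)/2^n ≤ 1e-06
2/2^n ≤ 1e-06
2^n ≥ 2000000
n ≥ log₂(2000000) = 20.93
n ≥ 21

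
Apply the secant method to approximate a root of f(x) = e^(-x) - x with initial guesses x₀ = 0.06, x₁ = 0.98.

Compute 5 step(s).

f(x) = e^(-x) - x
x₀ = 0.06, x₁ = 0.98

Secant formula: x_{n+1} = x_n - f(x_n)(x_n - x_{n-1})/(f(x_n) - f(x_{n-1}))

Iteration 1:
  f(0.060000) = 0.881765
  f(0.980000) = -0.604689
  x_2 = 0.980000 - (-0.604689)×(0.980000 - 0.060000)/(-0.604689 - 0.881765)
       = 0.605744
Iteration 2:
  f(0.980000) = -0.604689
  f(0.605744) = -0.060076
  x_3 = 0.605744 - (-0.060076)×(0.605744 - 0.980000)/(-0.060076 - (-0.604689))
       = 0.564460
Iteration 3:
  f(0.605744) = -0.060076
  f(0.564460) = 0.004207
  x_4 = 0.564460 - 0.004207×(0.564460 - 0.605744)/(0.004207 - (-0.060076))
       = 0.567162
Iteration 4:
  f(0.564460) = 0.004207
  f(0.567162) = -0.000029
  x_5 = 0.567162 - (-0.000029)×(0.567162 - 0.564460)/(-0.000029 - 0.004207)
       = 0.567143
Iteration 5:
  f(0.567162) = -0.000029
  f(0.567143) = 0.000000
  x_6 = 0.567143 - 0.000000×(0.567143 - 0.567162)/(0.000000 - (-0.000029))
       = 0.567143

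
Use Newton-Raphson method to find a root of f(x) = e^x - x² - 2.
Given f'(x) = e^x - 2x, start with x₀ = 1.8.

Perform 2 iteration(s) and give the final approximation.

f(x) = e^x - x² - 2
f'(x) = e^x - 2x
x₀ = 1.8

Newton-Raphson formula: x_{n+1} = x_n - f(x_n)/f'(x_n)

Iteration 1:
  f(1.800000) = 0.809647
  f'(1.800000) = 2.449647
  x_1 = 1.800000 - 0.809647/2.449647 = 1.469484
Iteration 2:
  f(1.469484) = 0.187608
  f'(1.469484) = 1.408024
  x_2 = 1.469484 - 0.187608/1.408024 = 1.336242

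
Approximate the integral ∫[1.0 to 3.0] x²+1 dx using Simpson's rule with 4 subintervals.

f(x) = x²+1
a = 1.0, b = 3.0, n = 4
h = (b - a)/n = 0.500000

Simpson's rule: (h/3)[f(x₀) + 4f(x₁) + 2f(x₂) + ... + f(xₙ)]

x_0 = 1.0000, f(x_0) = 2.000000, coefficient = 1
x_1 = 1.5000, f(x_1) = 3.250000, coefficient = 4
x_2 = 2.0000, f(x_2) = 5.000000, coefficient = 2
x_3 = 2.5000, f(x_3) = 7.250000, coefficient = 4
x_4 = 3.0000, f(x_4) = 10.000000, coefficient = 1

I ≈ (0.500000/3) × 64.000000 = 10.666667
Exact value: 10.666667
Error: 0.000000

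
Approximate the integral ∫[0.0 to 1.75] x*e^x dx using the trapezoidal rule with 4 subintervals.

f(x) = x*e^x
a = 0.0, b = 1.75, n = 4
h = (b - a)/n = 0.437500

Trapezoidal rule: (h/2)[f(x₀) + 2f(x₁) + 2f(x₂) + ... + f(xₙ)]

x_0 = 0.0000, f(x_0) = 0.000000, coefficient = 1
x_1 = 0.4375, f(x_1) = 0.677613, coefficient = 2
x_2 = 0.8750, f(x_2) = 2.099016, coefficient = 2
x_3 = 1.3125, f(x_3) = 4.876529, coefficient = 2
x_4 = 1.7500, f(x_4) = 10.070555, coefficient = 1

I ≈ (0.437500/2) × 25.376871 = 5.551191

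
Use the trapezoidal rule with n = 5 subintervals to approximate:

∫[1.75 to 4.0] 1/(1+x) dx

f(x) = 1/(1+x)
a = 1.75, b = 4.0, n = 5
h = (b - a)/n = 0.450000

Trapezoidal rule: (h/2)[f(x₀) + 2f(x₁) + 2f(x₂) + ... + f(xₙ)]

x_0 = 1.7500, f(x_0) = 0.363636, coefficient = 1
x_1 = 2.2000, f(x_1) = 0.312500, coefficient = 2
x_2 = 2.6500, f(x_2) = 0.273973, coefficient = 2
x_3 = 3.1000, f(x_3) = 0.243902, coefficient = 2
x_4 = 3.5500, f(x_4) = 0.219780, coefficient = 2
x_5 = 4.0000, f(x_5) = 0.200000, coefficient = 1

I ≈ (0.450000/2) × 2.663947 = 0.599388
Exact value: 0.597837
Error: 0.001551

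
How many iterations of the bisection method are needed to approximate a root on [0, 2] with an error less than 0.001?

We need (b-a)/2^n ≤ 0.001
(2 - 0)/2^n ≤ 0.001
2/2^n ≤ 0.001
2^n ≥ 2000
n ≥ log₂(2000) = 10.97
n ≥ 11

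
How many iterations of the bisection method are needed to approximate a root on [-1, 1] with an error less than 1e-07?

We need (b-a)/2^n ≤ 1e-07
(1 - (-1))/2^n ≤ 1e-07
2/2^n ≤ 1e-07
2^n ≥ 20000000
n ≥ log₂(20000000) = 24.25
n ≥ 25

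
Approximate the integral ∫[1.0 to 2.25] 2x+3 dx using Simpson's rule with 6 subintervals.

f(x) = 2x+3
a = 1.0, b = 2.25, n = 6
h = (b - a)/n = 0.208333

Simpson's rule: (h/3)[f(x₀) + 4f(x₁) + 2f(x₂) + ... + f(xₙ)]

x_0 = 1.0000, f(x_0) = 5.000000, coefficient = 1
x_1 = 1.2083, f(x_1) = 5.416667, coefficient = 4
x_2 = 1.4167, f(x_2) = 5.833333, coefficient = 2
x_3 = 1.6250, f(x_3) = 6.250000, coefficient = 4
x_4 = 1.8333, f(x_4) = 6.666667, coefficient = 2
x_5 = 2.0417, f(x_5) = 7.083333, coefficient = 4
x_6 = 2.2500, f(x_6) = 7.500000, coefficient = 1

I ≈ (0.208333/3) × 112.500000 = 7.812500
Exact value: 7.812500
Error: 0.000000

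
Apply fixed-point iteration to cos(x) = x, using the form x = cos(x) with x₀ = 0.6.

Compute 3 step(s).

Equation: cos(x) = x
Fixed-point form: x = cos(x)
x₀ = 0.6

x_1 = g(0.600000) = 0.825336
x_2 = g(0.825336) = 0.678310
x_3 = g(0.678310) = 0.778634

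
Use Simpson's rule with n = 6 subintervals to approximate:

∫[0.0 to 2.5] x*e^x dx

f(x) = x*e^x
a = 0.0, b = 2.5, n = 6
h = (b - a)/n = 0.416667

Simpson's rule: (h/3)[f(x₀) + 4f(x₁) + 2f(x₂) + ... + f(xₙ)]

x_0 = 0.0000, f(x_0) = 0.000000, coefficient = 1
x_1 = 0.4167, f(x_1) = 0.632040, coefficient = 4
x_2 = 0.8333, f(x_2) = 1.917480, coefficient = 2
x_3 = 1.2500, f(x_3) = 4.362929, coefficient = 4
x_4 = 1.6667, f(x_4) = 8.824150, coefficient = 2
x_5 = 2.0833, f(x_5) = 16.731656, coefficient = 4
x_6 = 2.5000, f(x_6) = 30.456235, coefficient = 1

I ≈ (0.416667/3) × 138.845996 = 19.284166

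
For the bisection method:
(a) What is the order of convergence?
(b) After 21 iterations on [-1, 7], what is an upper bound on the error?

(a) Bisection has linear (order 1) convergence; the error is halved each step.

(b) Error bound = (b-a)/2^n = (7 - (-1))/2^{21}
    = 8/2^{21}

(a) 1 (linear); (b) error ≤ 3.81e-06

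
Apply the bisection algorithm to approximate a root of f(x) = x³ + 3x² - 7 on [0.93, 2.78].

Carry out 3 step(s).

f(x) = x³ + 3x² - 7
Initial interval: [0.93, 2.78]

Iteration 1:
  c_1 = (0.930000 + 2.780000)/2 = 1.855000
  f(c_1) = f(1.855000) = 9.706176
  f(a) × f(c) < 0, new interval: [0.930000, 1.855000]
Iteration 2:
  c_2 = (0.930000 + 1.855000)/2 = 1.392500
  f(c_2) = f(1.392500) = 1.517305
  f(a) × f(c) < 0, new interval: [0.930000, 1.392500]
Iteration 3:
  c_3 = (0.930000 + 1.392500)/2 = 1.161250
  f(c_3) = f(1.161250) = -1.388548
  f(a) × f(c) ≥ 0, new interval: [1.161250, 1.392500]

After 3 iteration(s), the approximation is c_3 = 1.161250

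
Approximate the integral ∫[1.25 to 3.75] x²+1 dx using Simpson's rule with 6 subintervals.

f(x) = x²+1
a = 1.25, b = 3.75, n = 6
h = (b - a)/n = 0.416667

Simpson's rule: (h/3)[f(x₀) + 4f(x₁) + 2f(x₂) + ... + f(xₙ)]

x_0 = 1.2500, f(x_0) = 2.562500, coefficient = 1
x_1 = 1.6667, f(x_1) = 3.777778, coefficient = 4
x_2 = 2.0833, f(x_2) = 5.340278, coefficient = 2
x_3 = 2.5000, f(x_3) = 7.250000, coefficient = 4
x_4 = 2.9167, f(x_4) = 9.506944, coefficient = 2
x_5 = 3.3333, f(x_5) = 12.111111, coefficient = 4
x_6 = 3.7500, f(x_6) = 15.062500, coefficient = 1

I ≈ (0.416667/3) × 139.875000 = 19.427083
Exact value: 19.427083
Error: 0.000000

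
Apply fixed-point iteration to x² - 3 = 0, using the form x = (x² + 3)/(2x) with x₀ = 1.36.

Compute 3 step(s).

Equation: x² - 3 = 0
Fixed-point form: x = (x² + 3)/(2x)
x₀ = 1.36

x_1 = g(1.360000) = 1.782941
x_2 = g(1.782941) = 1.732777
x_3 = g(1.732777) = 1.732051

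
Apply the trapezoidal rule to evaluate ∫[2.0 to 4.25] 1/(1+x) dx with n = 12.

f(x) = 1/(1+x)
a = 2.0, b = 4.25, n = 12
h = (b - a)/n = 0.187500

Trapezoidal rule: (h/2)[f(x₀) + 2f(x₁) + 2f(x₂) + ... + f(xₙ)]

x_0 = 2.0000, f(x_0) = 0.333333, coefficient = 1
x_1 = 2.1875, f(x_1) = 0.313725, coefficient = 2
x_2 = 2.3750, f(x_2) = 0.296296, coefficient = 2
x_3 = 2.5625, f(x_3) = 0.280702, coefficient = 2
x_4 = 2.7500, f(x_4) = 0.266667, coefficient = 2
x_5 = 2.9375, f(x_5) = 0.253968, coefficient = 2
x_6 = 3.1250, f(x_6) = 0.242424, coefficient = 2
x_7 = 3.3125, f(x_7) = 0.231884, coefficient = 2
x_8 = 3.5000, f(x_8) = 0.222222, coefficient = 2
x_9 = 3.6875, f(x_9) = 0.213333, coefficient = 2
x_10 = 3.8750, f(x_10) = 0.205128, coefficient = 2
x_11 = 4.0625, f(x_11) = 0.197531, coefficient = 2
x_12 = 4.2500, f(x_12) = 0.190476, coefficient = 1

I ≈ (0.187500/2) × 5.971572 = 0.559835
Exact value: 0.559616
Error: 0.000219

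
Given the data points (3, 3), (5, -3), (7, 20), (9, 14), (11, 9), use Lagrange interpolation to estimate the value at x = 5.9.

Lagrange interpolation formula:
P(x) = Σ yᵢ × Lᵢ(x)
where Lᵢ(x) = Π_{j≠i} (x - xⱼ)/(xᵢ - xⱼ)

L_0(5.9) = (5.9 - 5)/(3 - 5) × (5.9 - 7)/(3 - 7) × (5.9 - 9)/(3 - 9) × (5.9 - 11)/(3 - 11) = -0.040760
L_1(5.9) = (5.9 - 3)/(5 - 3) × (5.9 - 7)/(5 - 7) × (5.9 - 9)/(5 - 9) × (5.9 - 11)/(5 - 11) = 0.525353
L_2(5.9) = (5.9 - 3)/(7 - 3) × (5.9 - 5)/(7 - 5) × (5.9 - 9)/(7 - 9) × (5.9 - 11)/(7 - 11) = 0.644752
L_3(5.9) = (5.9 - 3)/(9 - 3) × (5.9 - 5)/(9 - 5) × (5.9 - 7)/(9 - 7) × (5.9 - 11)/(9 - 11) = -0.152522
L_4(5.9) = (5.9 - 3)/(11 - 3) × (5.9 - 5)/(11 - 5) × (5.9 - 7)/(11 - 7) × (5.9 - 9)/(11 - 9) = 0.023177

P(5.9) = 3×L_0(5.9) + (-3)×L_1(5.9) + 20×L_2(5.9) + 14×L_3(5.9) + 9×L_4(5.9)
P(5.9) = 9.269981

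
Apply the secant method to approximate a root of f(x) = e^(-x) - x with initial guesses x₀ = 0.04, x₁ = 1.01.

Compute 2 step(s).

f(x) = e^(-x) - x
x₀ = 0.04, x₁ = 1.01

Secant formula: x_{n+1} = x_n - f(x_n)(x_n - x_{n-1})/(f(x_n) - f(x_{n-1}))

Iteration 1:
  f(0.040000) = 0.920789
  f(1.010000) = -0.645781
  x_2 = 1.010000 - (-0.645781)×(1.010000 - 0.040000)/(-0.645781 - 0.920789)
       = 0.610141
Iteration 2:
  f(1.010000) = -0.645781
  f(0.610141) = -0.066866
  x_3 = 0.610141 - (-0.066866)×(0.610141 - 1.010000)/(-0.066866 - (-0.645781))
       = 0.563956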